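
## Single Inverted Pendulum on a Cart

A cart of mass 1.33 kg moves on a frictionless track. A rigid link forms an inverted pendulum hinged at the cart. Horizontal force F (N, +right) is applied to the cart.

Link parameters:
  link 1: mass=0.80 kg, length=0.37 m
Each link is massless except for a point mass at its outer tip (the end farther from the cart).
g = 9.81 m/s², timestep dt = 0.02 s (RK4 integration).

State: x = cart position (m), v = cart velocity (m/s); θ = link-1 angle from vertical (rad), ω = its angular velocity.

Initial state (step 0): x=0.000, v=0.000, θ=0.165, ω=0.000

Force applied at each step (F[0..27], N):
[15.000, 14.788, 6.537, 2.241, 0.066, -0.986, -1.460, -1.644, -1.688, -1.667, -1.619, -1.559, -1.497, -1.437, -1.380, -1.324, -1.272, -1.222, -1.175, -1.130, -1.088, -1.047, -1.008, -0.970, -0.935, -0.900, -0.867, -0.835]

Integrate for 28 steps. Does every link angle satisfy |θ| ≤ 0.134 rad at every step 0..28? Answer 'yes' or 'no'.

Answer: no

Derivation:
apply F[0]=+15.000 → step 1: x=0.002, v=0.203, θ=0.160, ω=-0.456
apply F[1]=+14.788 → step 2: x=0.008, v=0.405, θ=0.147, ω=-0.914
apply F[2]=+6.537 → step 3: x=0.017, v=0.487, θ=0.127, ω=-1.061
apply F[3]=+2.241 → step 4: x=0.027, v=0.508, θ=0.106, ω=-1.054
apply F[4]=+0.066 → step 5: x=0.037, v=0.498, θ=0.086, ω=-0.977
apply F[5]=-0.986 → step 6: x=0.047, v=0.475, θ=0.067, ω=-0.874
apply F[6]=-1.460 → step 7: x=0.056, v=0.446, θ=0.051, ω=-0.765
apply F[7]=-1.644 → step 8: x=0.065, v=0.416, θ=0.037, ω=-0.662
apply F[8]=-1.688 → step 9: x=0.073, v=0.387, θ=0.024, ω=-0.568
apply F[9]=-1.667 → step 10: x=0.080, v=0.360, θ=0.014, ω=-0.484
apply F[10]=-1.619 → step 11: x=0.087, v=0.335, θ=0.005, ω=-0.411
apply F[11]=-1.559 → step 12: x=0.094, v=0.311, θ=-0.003, ω=-0.347
apply F[12]=-1.497 → step 13: x=0.100, v=0.289, θ=-0.009, ω=-0.291
apply F[13]=-1.437 → step 14: x=0.105, v=0.269, θ=-0.014, ω=-0.243
apply F[14]=-1.380 → step 15: x=0.110, v=0.250, θ=-0.019, ω=-0.201
apply F[15]=-1.324 → step 16: x=0.115, v=0.233, θ=-0.023, ω=-0.165
apply F[16]=-1.272 → step 17: x=0.120, v=0.217, θ=-0.026, ω=-0.133
apply F[17]=-1.222 → step 18: x=0.124, v=0.201, θ=-0.028, ω=-0.107
apply F[18]=-1.175 → step 19: x=0.128, v=0.187, θ=-0.030, ω=-0.083
apply F[19]=-1.130 → step 20: x=0.131, v=0.174, θ=-0.031, ω=-0.063
apply F[20]=-1.088 → step 21: x=0.135, v=0.161, θ=-0.032, ω=-0.046
apply F[21]=-1.047 → step 22: x=0.138, v=0.149, θ=-0.033, ω=-0.032
apply F[22]=-1.008 → step 23: x=0.141, v=0.138, θ=-0.034, ω=-0.019
apply F[23]=-0.970 → step 24: x=0.143, v=0.128, θ=-0.034, ω=-0.008
apply F[24]=-0.935 → step 25: x=0.146, v=0.118, θ=-0.034, ω=0.001
apply F[25]=-0.900 → step 26: x=0.148, v=0.108, θ=-0.034, ω=0.008
apply F[26]=-0.867 → step 27: x=0.150, v=0.099, θ=-0.034, ω=0.015
apply F[27]=-0.835 → step 28: x=0.152, v=0.090, θ=-0.033, ω=0.020
Max |angle| over trajectory = 0.165 rad; bound = 0.134 → exceeded.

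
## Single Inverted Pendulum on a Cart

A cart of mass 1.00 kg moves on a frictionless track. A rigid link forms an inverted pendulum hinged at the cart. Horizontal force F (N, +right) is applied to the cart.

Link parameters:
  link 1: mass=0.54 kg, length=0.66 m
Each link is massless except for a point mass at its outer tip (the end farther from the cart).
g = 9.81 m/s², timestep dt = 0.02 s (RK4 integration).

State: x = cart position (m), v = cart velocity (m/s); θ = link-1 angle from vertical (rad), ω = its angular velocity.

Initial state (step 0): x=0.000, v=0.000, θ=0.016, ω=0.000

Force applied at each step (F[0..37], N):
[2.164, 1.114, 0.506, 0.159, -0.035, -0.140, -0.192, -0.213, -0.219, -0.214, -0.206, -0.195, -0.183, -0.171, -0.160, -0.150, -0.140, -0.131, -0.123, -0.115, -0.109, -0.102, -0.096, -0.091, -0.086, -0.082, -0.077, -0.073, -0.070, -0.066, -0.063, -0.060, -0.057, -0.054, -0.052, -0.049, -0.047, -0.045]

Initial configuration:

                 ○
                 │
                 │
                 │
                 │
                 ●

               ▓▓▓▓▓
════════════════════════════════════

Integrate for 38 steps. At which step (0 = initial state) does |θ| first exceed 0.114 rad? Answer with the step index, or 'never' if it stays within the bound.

apply F[0]=+2.164 → step 1: x=0.000, v=0.042, θ=0.015, ω=-0.058
apply F[1]=+1.114 → step 2: x=0.001, v=0.062, θ=0.014, ω=-0.085
apply F[2]=+0.506 → step 3: x=0.003, v=0.071, θ=0.012, ω=-0.095
apply F[3]=+0.159 → step 4: x=0.004, v=0.073, θ=0.010, ω=-0.094
apply F[4]=-0.035 → step 5: x=0.006, v=0.071, θ=0.008, ω=-0.089
apply F[5]=-0.140 → step 6: x=0.007, v=0.068, θ=0.007, ω=-0.081
apply F[6]=-0.192 → step 7: x=0.008, v=0.063, θ=0.005, ω=-0.073
apply F[7]=-0.213 → step 8: x=0.010, v=0.059, θ=0.004, ω=-0.064
apply F[8]=-0.219 → step 9: x=0.011, v=0.054, θ=0.003, ω=-0.056
apply F[9]=-0.214 → step 10: x=0.012, v=0.049, θ=0.002, ω=-0.049
apply F[10]=-0.206 → step 11: x=0.013, v=0.045, θ=0.001, ω=-0.042
apply F[11]=-0.195 → step 12: x=0.014, v=0.041, θ=-0.000, ω=-0.036
apply F[12]=-0.183 → step 13: x=0.014, v=0.038, θ=-0.001, ω=-0.030
apply F[13]=-0.171 → step 14: x=0.015, v=0.034, θ=-0.001, ω=-0.026
apply F[14]=-0.160 → step 15: x=0.016, v=0.031, θ=-0.002, ω=-0.022
apply F[15]=-0.150 → step 16: x=0.016, v=0.028, θ=-0.002, ω=-0.018
apply F[16]=-0.140 → step 17: x=0.017, v=0.026, θ=-0.002, ω=-0.015
apply F[17]=-0.131 → step 18: x=0.017, v=0.023, θ=-0.003, ω=-0.012
apply F[18]=-0.123 → step 19: x=0.018, v=0.021, θ=-0.003, ω=-0.010
apply F[19]=-0.115 → step 20: x=0.018, v=0.019, θ=-0.003, ω=-0.008
apply F[20]=-0.109 → step 21: x=0.019, v=0.018, θ=-0.003, ω=-0.006
apply F[21]=-0.102 → step 22: x=0.019, v=0.016, θ=-0.003, ω=-0.004
apply F[22]=-0.096 → step 23: x=0.019, v=0.014, θ=-0.003, ω=-0.003
apply F[23]=-0.091 → step 24: x=0.019, v=0.013, θ=-0.003, ω=-0.002
apply F[24]=-0.086 → step 25: x=0.020, v=0.011, θ=-0.004, ω=-0.001
apply F[25]=-0.082 → step 26: x=0.020, v=0.010, θ=-0.004, ω=0.000
apply F[26]=-0.077 → step 27: x=0.020, v=0.009, θ=-0.003, ω=0.001
apply F[27]=-0.073 → step 28: x=0.020, v=0.008, θ=-0.003, ω=0.002
apply F[28]=-0.070 → step 29: x=0.020, v=0.007, θ=-0.003, ω=0.002
apply F[29]=-0.066 → step 30: x=0.021, v=0.006, θ=-0.003, ω=0.003
apply F[30]=-0.063 → step 31: x=0.021, v=0.005, θ=-0.003, ω=0.003
apply F[31]=-0.060 → step 32: x=0.021, v=0.004, θ=-0.003, ω=0.003
apply F[32]=-0.057 → step 33: x=0.021, v=0.003, θ=-0.003, ω=0.004
apply F[33]=-0.054 → step 34: x=0.021, v=0.003, θ=-0.003, ω=0.004
apply F[34]=-0.052 → step 35: x=0.021, v=0.002, θ=-0.003, ω=0.004
apply F[35]=-0.049 → step 36: x=0.021, v=0.001, θ=-0.003, ω=0.004
apply F[36]=-0.047 → step 37: x=0.021, v=0.001, θ=-0.003, ω=0.004
apply F[37]=-0.045 → step 38: x=0.021, v=0.000, θ=-0.003, ω=0.004
max |θ| = 0.016 ≤ 0.114 over all 39 states.

Answer: never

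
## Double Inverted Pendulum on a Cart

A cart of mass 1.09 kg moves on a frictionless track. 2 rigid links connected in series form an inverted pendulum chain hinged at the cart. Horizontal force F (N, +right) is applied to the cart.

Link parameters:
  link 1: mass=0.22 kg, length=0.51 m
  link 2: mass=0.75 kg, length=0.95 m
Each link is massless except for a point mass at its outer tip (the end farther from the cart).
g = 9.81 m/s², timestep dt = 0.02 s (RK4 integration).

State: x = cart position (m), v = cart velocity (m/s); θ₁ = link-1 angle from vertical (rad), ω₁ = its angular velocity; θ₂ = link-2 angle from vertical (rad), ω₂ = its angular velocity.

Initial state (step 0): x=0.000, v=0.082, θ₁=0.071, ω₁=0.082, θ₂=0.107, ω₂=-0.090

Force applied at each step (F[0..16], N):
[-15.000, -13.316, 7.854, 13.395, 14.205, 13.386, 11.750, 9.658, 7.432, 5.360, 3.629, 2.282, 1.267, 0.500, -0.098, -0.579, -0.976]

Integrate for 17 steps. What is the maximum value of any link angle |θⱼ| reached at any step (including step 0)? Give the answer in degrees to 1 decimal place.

apply F[0]=-15.000 → step 1: x=-0.001, v=-0.205, θ₁=0.078, ω₁=0.633, θ₂=0.105, ω₂=-0.064
apply F[1]=-13.316 → step 2: x=-0.008, v=-0.461, θ₁=0.096, ω₁=1.147, θ₂=0.104, ω₂=-0.049
apply F[2]=+7.854 → step 3: x=-0.016, v=-0.336, θ₁=0.117, ω₁=0.947, θ₂=0.103, ω₂=-0.052
apply F[3]=+13.395 → step 4: x=-0.020, v=-0.114, θ₁=0.132, ω₁=0.596, θ₂=0.102, ω₂=-0.074
apply F[4]=+14.205 → step 5: x=-0.020, v=0.119, θ₁=0.141, ω₁=0.248, θ₂=0.100, ω₂=-0.111
apply F[5]=+13.386 → step 6: x=-0.016, v=0.337, θ₁=0.142, ω₁=-0.056, θ₂=0.098, ω₂=-0.156
apply F[6]=+11.750 → step 7: x=-0.007, v=0.525, θ₁=0.139, ω₁=-0.302, θ₂=0.094, ω₂=-0.201
apply F[7]=+9.658 → step 8: x=0.005, v=0.677, θ₁=0.131, ω₁=-0.484, θ₂=0.090, ω₂=-0.244
apply F[8]=+7.432 → step 9: x=0.020, v=0.791, θ₁=0.120, ω₁=-0.604, θ₂=0.084, ω₂=-0.281
apply F[9]=+5.360 → step 10: x=0.036, v=0.869, θ₁=0.107, ω₁=-0.670, θ₂=0.078, ω₂=-0.310
apply F[10]=+3.629 → step 11: x=0.054, v=0.918, θ₁=0.094, ω₁=-0.695, θ₂=0.072, ω₂=-0.333
apply F[11]=+2.282 → step 12: x=0.073, v=0.945, θ₁=0.080, ω₁=-0.691, θ₂=0.065, ω₂=-0.349
apply F[12]=+1.267 → step 13: x=0.092, v=0.956, θ₁=0.066, ω₁=-0.669, θ₂=0.058, ω₂=-0.360
apply F[13]=+0.500 → step 14: x=0.111, v=0.955, θ₁=0.053, ω₁=-0.638, θ₂=0.051, ω₂=-0.364
apply F[14]=-0.098 → step 15: x=0.130, v=0.946, θ₁=0.041, ω₁=-0.601, θ₂=0.044, ω₂=-0.364
apply F[15]=-0.579 → step 16: x=0.149, v=0.929, θ₁=0.029, ω₁=-0.560, θ₂=0.036, ω₂=-0.360
apply F[16]=-0.976 → step 17: x=0.167, v=0.907, θ₁=0.019, ω₁=-0.519, θ₂=0.029, ω₂=-0.353
Max |angle| over trajectory = 0.142 rad = 8.2°.

Answer: 8.2°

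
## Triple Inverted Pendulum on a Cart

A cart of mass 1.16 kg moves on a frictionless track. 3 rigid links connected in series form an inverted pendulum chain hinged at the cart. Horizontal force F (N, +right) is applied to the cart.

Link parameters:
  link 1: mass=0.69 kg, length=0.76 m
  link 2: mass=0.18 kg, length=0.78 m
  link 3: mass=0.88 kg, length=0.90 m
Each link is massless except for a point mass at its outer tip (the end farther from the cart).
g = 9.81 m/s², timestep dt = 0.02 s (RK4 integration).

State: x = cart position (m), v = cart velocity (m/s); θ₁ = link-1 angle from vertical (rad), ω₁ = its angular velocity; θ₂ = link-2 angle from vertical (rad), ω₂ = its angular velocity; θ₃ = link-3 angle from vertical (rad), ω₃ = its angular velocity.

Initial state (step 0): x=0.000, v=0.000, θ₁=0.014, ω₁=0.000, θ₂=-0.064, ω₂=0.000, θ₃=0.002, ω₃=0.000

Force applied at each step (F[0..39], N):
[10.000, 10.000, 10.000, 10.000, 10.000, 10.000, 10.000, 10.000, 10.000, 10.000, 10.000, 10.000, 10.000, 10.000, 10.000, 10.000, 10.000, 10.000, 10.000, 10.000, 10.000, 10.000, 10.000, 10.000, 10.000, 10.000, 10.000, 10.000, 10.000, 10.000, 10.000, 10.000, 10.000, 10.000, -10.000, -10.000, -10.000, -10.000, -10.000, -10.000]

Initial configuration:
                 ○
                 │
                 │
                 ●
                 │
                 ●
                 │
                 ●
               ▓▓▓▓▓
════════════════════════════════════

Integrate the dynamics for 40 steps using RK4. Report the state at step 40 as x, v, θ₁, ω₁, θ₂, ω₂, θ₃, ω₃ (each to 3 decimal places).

apply F[0]=+10.000 → step 1: x=0.002, v=0.169, θ₁=0.012, ω₁=-0.188, θ₂=-0.065, ω₂=-0.129, θ₃=0.003, ω₃=0.084
apply F[1]=+10.000 → step 2: x=0.007, v=0.338, θ₁=0.006, ω₁=-0.380, θ₂=-0.069, ω₂=-0.260, θ₃=0.005, ω₃=0.171
apply F[2]=+10.000 → step 3: x=0.015, v=0.510, θ₁=-0.003, ω₁=-0.578, θ₂=-0.076, ω₂=-0.396, θ₃=0.010, ω₃=0.266
apply F[3]=+10.000 → step 4: x=0.027, v=0.685, θ₁=-0.017, ω₁=-0.786, θ₂=-0.085, ω₂=-0.537, θ₃=0.016, ω₃=0.371
apply F[4]=+10.000 → step 5: x=0.043, v=0.864, θ₁=-0.035, ω₁=-1.006, θ₂=-0.097, ω₂=-0.682, θ₃=0.025, ω₃=0.487
apply F[5]=+10.000 → step 6: x=0.062, v=1.047, θ₁=-0.057, ω₁=-1.241, θ₂=-0.112, ω₂=-0.828, θ₃=0.036, ω₃=0.611
apply F[6]=+10.000 → step 7: x=0.085, v=1.233, θ₁=-0.084, ω₁=-1.492, θ₂=-0.130, ω₂=-0.968, θ₃=0.049, ω₃=0.737
apply F[7]=+10.000 → step 8: x=0.111, v=1.422, θ₁=-0.117, ω₁=-1.757, θ₂=-0.151, ω₂=-1.091, θ₃=0.065, ω₃=0.855
apply F[8]=+10.000 → step 9: x=0.141, v=1.611, θ₁=-0.155, ω₁=-2.036, θ₂=-0.174, ω₂=-1.186, θ₃=0.083, ω₃=0.953
apply F[9]=+10.000 → step 10: x=0.176, v=1.799, θ₁=-0.198, ω₁=-2.323, θ₂=-0.198, ω₂=-1.244, θ₃=0.103, ω₃=1.020
apply F[10]=+10.000 → step 11: x=0.213, v=1.981, θ₁=-0.248, ω₁=-2.614, θ₂=-0.223, ω₂=-1.260, θ₃=0.124, ω₃=1.046
apply F[11]=+10.000 → step 12: x=0.255, v=2.155, θ₁=-0.303, ω₁=-2.904, θ₂=-0.248, ω₂=-1.235, θ₃=0.144, ω₃=1.026
apply F[12]=+10.000 → step 13: x=0.299, v=2.318, θ₁=-0.364, ω₁=-3.187, θ₂=-0.272, ω₂=-1.174, θ₃=0.164, ω₃=0.959
apply F[13]=+10.000 → step 14: x=0.347, v=2.467, θ₁=-0.430, ω₁=-3.459, θ₂=-0.295, ω₂=-1.087, θ₃=0.183, ω₃=0.849
apply F[14]=+10.000 → step 15: x=0.398, v=2.599, θ₁=-0.502, ω₁=-3.714, θ₂=-0.316, ω₂=-0.987, θ₃=0.198, ω₃=0.700
apply F[15]=+10.000 → step 16: x=0.451, v=2.711, θ₁=-0.579, ω₁=-3.950, θ₂=-0.335, ω₂=-0.885, θ₃=0.210, ω₃=0.516
apply F[16]=+10.000 → step 17: x=0.506, v=2.803, θ₁=-0.660, ω₁=-4.164, θ₂=-0.351, ω₂=-0.794, θ₃=0.219, ω₃=0.305
apply F[17]=+10.000 → step 18: x=0.563, v=2.873, θ₁=-0.745, ω₁=-4.358, θ₂=-0.366, ω₂=-0.722, θ₃=0.222, ω₃=0.073
apply F[18]=+10.000 → step 19: x=0.621, v=2.922, θ₁=-0.834, ω₁=-4.531, θ₂=-0.380, ω₂=-0.677, θ₃=0.221, ω₃=-0.174
apply F[19]=+10.000 → step 20: x=0.680, v=2.951, θ₁=-0.926, ω₁=-4.689, θ₂=-0.394, ω₂=-0.664, θ₃=0.215, ω₃=-0.431
apply F[20]=+10.000 → step 21: x=0.739, v=2.960, θ₁=-1.022, ω₁=-4.832, θ₂=-0.407, ω₂=-0.686, θ₃=0.204, ω₃=-0.694
apply F[21]=+10.000 → step 22: x=0.798, v=2.951, θ₁=-1.120, ω₁=-4.966, θ₂=-0.421, ω₂=-0.743, θ₃=0.188, ω₃=-0.958
apply F[22]=+10.000 → step 23: x=0.857, v=2.924, θ₁=-1.220, ω₁=-5.093, θ₂=-0.437, ω₂=-0.836, θ₃=0.166, ω₃=-1.223
apply F[23]=+10.000 → step 24: x=0.915, v=2.881, θ₁=-1.323, ω₁=-5.217, θ₂=-0.455, ω₂=-0.965, θ₃=0.139, ω₃=-1.487
apply F[24]=+10.000 → step 25: x=0.972, v=2.822, θ₁=-1.429, ω₁=-5.340, θ₂=-0.476, ω₂=-1.129, θ₃=0.106, ω₃=-1.749
apply F[25]=+10.000 → step 26: x=1.028, v=2.749, θ₁=-1.537, ω₁=-5.464, θ₂=-0.500, ω₂=-1.327, θ₃=0.069, ω₃=-2.012
apply F[26]=+10.000 → step 27: x=1.082, v=2.662, θ₁=-1.647, ω₁=-5.589, θ₂=-0.529, ω₂=-1.559, θ₃=0.026, ω₃=-2.276
apply F[27]=+10.000 → step 28: x=1.134, v=2.562, θ₁=-1.760, ω₁=-5.717, θ₂=-0.563, ω₂=-1.824, θ₃=-0.022, ω₃=-2.544
apply F[28]=+10.000 → step 29: x=1.184, v=2.452, θ₁=-1.876, ω₁=-5.845, θ₂=-0.602, ω₂=-2.121, θ₃=-0.076, ω₃=-2.819
apply F[29]=+10.000 → step 30: x=1.232, v=2.333, θ₁=-1.994, ω₁=-5.969, θ₂=-0.648, ω₂=-2.449, θ₃=-0.135, ω₃=-3.106
apply F[30]=+10.000 → step 31: x=1.278, v=2.210, θ₁=-2.115, ω₁=-6.084, θ₂=-0.701, ω₂=-2.804, θ₃=-0.200, ω₃=-3.409
apply F[31]=+10.000 → step 32: x=1.321, v=2.088, θ₁=-2.237, ω₁=-6.176, θ₂=-0.760, ω₂=-3.179, θ₃=-0.272, ω₃=-3.735
apply F[32]=+10.000 → step 33: x=1.361, v=1.975, θ₁=-2.362, ω₁=-6.231, θ₂=-0.828, ω₂=-3.564, θ₃=-0.350, ω₃=-4.092
apply F[33]=+10.000 → step 34: x=1.400, v=1.882, θ₁=-2.486, ω₁=-6.223, θ₂=-0.903, ω₂=-3.936, θ₃=-0.436, ω₃=-4.488
apply F[34]=-10.000 → step 35: x=1.434, v=1.522, θ₁=-2.613, ω₁=-6.456, θ₂=-0.983, ω₂=-4.096, θ₃=-0.530, ω₃=-4.926
apply F[35]=-10.000 → step 36: x=1.461, v=1.177, θ₁=-2.744, ω₁=-6.637, θ₂=-1.067, ω₂=-4.300, θ₃=-0.633, ω₃=-5.400
apply F[36]=-10.000 → step 37: x=1.481, v=0.865, θ₁=-2.878, ω₁=-6.723, θ₂=-1.155, ω₂=-4.521, θ₃=-0.746, ω₃=-5.916
apply F[37]=-10.000 → step 38: x=1.496, v=0.604, θ₁=-3.012, ω₁=-6.663, θ₂=-1.248, ω₂=-4.707, θ₃=-0.870, ω₃=-6.479
apply F[38]=-10.000 → step 39: x=1.506, v=0.403, θ₁=-3.143, ω₁=-6.414, θ₂=-1.343, ω₂=-4.786, θ₃=-1.006, ω₃=-7.092
apply F[39]=-10.000 → step 40: x=1.512, v=0.255, θ₁=-3.267, ω₁=-5.953, θ₂=-1.438, ω₂=-4.701, θ₃=-1.154, ω₃=-7.744

Answer: x=1.512, v=0.255, θ₁=-3.267, ω₁=-5.953, θ₂=-1.438, ω₂=-4.701, θ₃=-1.154, ω₃=-7.744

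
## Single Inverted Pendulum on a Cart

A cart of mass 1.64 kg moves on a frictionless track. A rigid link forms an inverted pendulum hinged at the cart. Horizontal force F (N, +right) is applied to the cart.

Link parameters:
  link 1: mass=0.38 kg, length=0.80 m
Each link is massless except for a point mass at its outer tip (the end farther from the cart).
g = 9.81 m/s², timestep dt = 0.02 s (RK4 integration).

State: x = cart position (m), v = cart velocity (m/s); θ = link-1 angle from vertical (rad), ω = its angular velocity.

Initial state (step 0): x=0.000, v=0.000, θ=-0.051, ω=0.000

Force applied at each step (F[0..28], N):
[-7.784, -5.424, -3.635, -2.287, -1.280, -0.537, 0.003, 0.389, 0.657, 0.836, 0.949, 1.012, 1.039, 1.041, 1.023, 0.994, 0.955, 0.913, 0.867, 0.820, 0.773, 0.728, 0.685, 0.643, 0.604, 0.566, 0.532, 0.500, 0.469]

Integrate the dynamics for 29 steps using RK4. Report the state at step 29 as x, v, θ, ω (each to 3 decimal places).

Answer: x=-0.083, v=-0.039, θ=0.014, ω=-0.002

Derivation:
apply F[0]=-7.784 → step 1: x=-0.001, v=-0.093, θ=-0.050, ω=0.103
apply F[1]=-5.424 → step 2: x=-0.003, v=-0.156, θ=-0.047, ω=0.171
apply F[2]=-3.635 → step 3: x=-0.007, v=-0.199, θ=-0.043, ω=0.213
apply F[3]=-2.287 → step 4: x=-0.011, v=-0.225, θ=-0.039, ω=0.235
apply F[4]=-1.280 → step 5: x=-0.016, v=-0.239, θ=-0.034, ω=0.243
apply F[5]=-0.537 → step 6: x=-0.021, v=-0.244, θ=-0.029, ω=0.242
apply F[6]=+0.003 → step 7: x=-0.026, v=-0.243, θ=-0.025, ω=0.234
apply F[7]=+0.389 → step 8: x=-0.030, v=-0.237, θ=-0.020, ω=0.221
apply F[8]=+0.657 → step 9: x=-0.035, v=-0.228, θ=-0.016, ω=0.206
apply F[9]=+0.836 → step 10: x=-0.039, v=-0.217, θ=-0.012, ω=0.189
apply F[10]=+0.949 → step 11: x=-0.044, v=-0.205, θ=-0.008, ω=0.172
apply F[11]=+1.012 → step 12: x=-0.048, v=-0.193, θ=-0.005, ω=0.154
apply F[12]=+1.039 → step 13: x=-0.051, v=-0.180, θ=-0.002, ω=0.137
apply F[13]=+1.041 → step 14: x=-0.055, v=-0.167, θ=0.001, ω=0.121
apply F[14]=+1.023 → step 15: x=-0.058, v=-0.155, θ=0.003, ω=0.106
apply F[15]=+0.994 → step 16: x=-0.061, v=-0.143, θ=0.005, ω=0.092
apply F[16]=+0.955 → step 17: x=-0.064, v=-0.131, θ=0.007, ω=0.079
apply F[17]=+0.913 → step 18: x=-0.066, v=-0.120, θ=0.008, ω=0.068
apply F[18]=+0.867 → step 19: x=-0.069, v=-0.110, θ=0.009, ω=0.057
apply F[19]=+0.820 → step 20: x=-0.071, v=-0.101, θ=0.010, ω=0.048
apply F[20]=+0.773 → step 21: x=-0.073, v=-0.092, θ=0.011, ω=0.039
apply F[21]=+0.728 → step 22: x=-0.074, v=-0.083, θ=0.012, ω=0.031
apply F[22]=+0.685 → step 23: x=-0.076, v=-0.076, θ=0.012, ω=0.025
apply F[23]=+0.643 → step 24: x=-0.077, v=-0.068, θ=0.013, ω=0.019
apply F[24]=+0.604 → step 25: x=-0.079, v=-0.062, θ=0.013, ω=0.013
apply F[25]=+0.566 → step 26: x=-0.080, v=-0.055, θ=0.013, ω=0.009
apply F[26]=+0.532 → step 27: x=-0.081, v=-0.049, θ=0.014, ω=0.005
apply F[27]=+0.500 → step 28: x=-0.082, v=-0.044, θ=0.014, ω=0.001
apply F[28]=+0.469 → step 29: x=-0.083, v=-0.039, θ=0.014, ω=-0.002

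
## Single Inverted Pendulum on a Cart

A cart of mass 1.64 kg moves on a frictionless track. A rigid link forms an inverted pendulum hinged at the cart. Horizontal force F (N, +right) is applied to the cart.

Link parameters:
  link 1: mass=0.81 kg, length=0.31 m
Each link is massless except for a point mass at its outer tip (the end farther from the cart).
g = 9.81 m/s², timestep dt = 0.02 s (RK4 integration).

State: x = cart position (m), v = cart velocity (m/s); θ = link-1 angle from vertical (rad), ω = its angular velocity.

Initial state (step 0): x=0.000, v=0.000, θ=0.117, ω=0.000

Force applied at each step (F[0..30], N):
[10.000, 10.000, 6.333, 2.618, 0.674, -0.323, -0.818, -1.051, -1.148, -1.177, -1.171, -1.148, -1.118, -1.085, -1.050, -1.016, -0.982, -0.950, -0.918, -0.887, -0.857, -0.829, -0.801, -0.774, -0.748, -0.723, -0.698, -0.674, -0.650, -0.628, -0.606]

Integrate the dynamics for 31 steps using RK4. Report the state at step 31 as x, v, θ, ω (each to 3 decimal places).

Answer: x=0.104, v=0.053, θ=-0.023, ω=0.022

Derivation:
apply F[0]=+10.000 → step 1: x=0.001, v=0.110, θ=0.114, ω=-0.279
apply F[1]=+10.000 → step 2: x=0.004, v=0.221, θ=0.106, ω=-0.565
apply F[2]=+6.333 → step 3: x=0.009, v=0.288, θ=0.093, ω=-0.718
apply F[3]=+2.618 → step 4: x=0.015, v=0.312, θ=0.078, ω=-0.740
apply F[4]=+0.674 → step 5: x=0.022, v=0.313, θ=0.064, ω=-0.700
apply F[5]=-0.323 → step 6: x=0.028, v=0.304, θ=0.051, ω=-0.633
apply F[6]=-0.818 → step 7: x=0.034, v=0.290, θ=0.039, ω=-0.559
apply F[7]=-1.051 → step 8: x=0.039, v=0.274, θ=0.028, ω=-0.486
apply F[8]=-1.148 → step 9: x=0.045, v=0.258, θ=0.019, ω=-0.419
apply F[9]=-1.177 → step 10: x=0.050, v=0.242, θ=0.012, ω=-0.358
apply F[10]=-1.171 → step 11: x=0.054, v=0.227, θ=0.005, ω=-0.304
apply F[11]=-1.148 → step 12: x=0.059, v=0.212, θ=-0.001, ω=-0.257
apply F[12]=-1.118 → step 13: x=0.063, v=0.199, θ=-0.005, ω=-0.216
apply F[13]=-1.085 → step 14: x=0.067, v=0.187, θ=-0.009, ω=-0.180
apply F[14]=-1.050 → step 15: x=0.070, v=0.175, θ=-0.013, ω=-0.150
apply F[15]=-1.016 → step 16: x=0.074, v=0.164, θ=-0.015, ω=-0.123
apply F[16]=-0.982 → step 17: x=0.077, v=0.153, θ=-0.018, ω=-0.100
apply F[17]=-0.950 → step 18: x=0.080, v=0.144, θ=-0.019, ω=-0.080
apply F[18]=-0.918 → step 19: x=0.083, v=0.134, θ=-0.021, ω=-0.063
apply F[19]=-0.887 → step 20: x=0.085, v=0.126, θ=-0.022, ω=-0.048
apply F[20]=-0.857 → step 21: x=0.088, v=0.117, θ=-0.023, ω=-0.036
apply F[21]=-0.829 → step 22: x=0.090, v=0.109, θ=-0.023, ω=-0.025
apply F[22]=-0.801 → step 23: x=0.092, v=0.102, θ=-0.024, ω=-0.016
apply F[23]=-0.774 → step 24: x=0.094, v=0.095, θ=-0.024, ω=-0.008
apply F[24]=-0.748 → step 25: x=0.096, v=0.088, θ=-0.024, ω=-0.001
apply F[25]=-0.723 → step 26: x=0.098, v=0.082, θ=-0.024, ω=0.005
apply F[26]=-0.698 → step 27: x=0.099, v=0.075, θ=-0.024, ω=0.009
apply F[27]=-0.674 → step 28: x=0.101, v=0.069, θ=-0.024, ω=0.013
apply F[28]=-0.650 → step 29: x=0.102, v=0.064, θ=-0.023, ω=0.017
apply F[29]=-0.628 → step 30: x=0.103, v=0.058, θ=-0.023, ω=0.019
apply F[30]=-0.606 → step 31: x=0.104, v=0.053, θ=-0.023, ω=0.022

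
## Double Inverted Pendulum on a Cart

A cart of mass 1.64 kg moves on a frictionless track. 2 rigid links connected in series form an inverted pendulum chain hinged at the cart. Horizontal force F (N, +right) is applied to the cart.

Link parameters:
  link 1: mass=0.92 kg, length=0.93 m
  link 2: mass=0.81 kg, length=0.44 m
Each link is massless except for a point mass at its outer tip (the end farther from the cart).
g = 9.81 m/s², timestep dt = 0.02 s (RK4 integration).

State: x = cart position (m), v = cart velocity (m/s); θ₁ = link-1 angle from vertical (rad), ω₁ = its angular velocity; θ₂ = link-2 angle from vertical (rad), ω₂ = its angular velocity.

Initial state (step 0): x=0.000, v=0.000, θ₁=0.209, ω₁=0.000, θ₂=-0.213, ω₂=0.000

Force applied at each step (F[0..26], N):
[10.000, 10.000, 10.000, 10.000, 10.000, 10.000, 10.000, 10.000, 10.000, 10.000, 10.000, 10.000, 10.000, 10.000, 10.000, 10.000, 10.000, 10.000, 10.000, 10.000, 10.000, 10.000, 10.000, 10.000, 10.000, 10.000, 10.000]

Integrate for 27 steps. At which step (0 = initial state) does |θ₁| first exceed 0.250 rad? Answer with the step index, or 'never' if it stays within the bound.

apply F[0]=+10.000 → step 1: x=0.001, v=0.082, θ₁=0.209, ω₁=0.022, θ₂=-0.216, ω₂=-0.319
apply F[1]=+10.000 → step 2: x=0.003, v=0.164, θ₁=0.210, ω₁=0.043, θ₂=-0.226, ω₂=-0.641
apply F[2]=+10.000 → step 3: x=0.007, v=0.247, θ₁=0.211, ω₁=0.064, θ₂=-0.242, ω₂=-0.967
apply F[3]=+10.000 → step 4: x=0.013, v=0.331, θ₁=0.212, ω₁=0.084, θ₂=-0.264, ω₂=-1.299
apply F[4]=+10.000 → step 5: x=0.021, v=0.415, θ₁=0.214, ω₁=0.102, θ₂=-0.294, ω₂=-1.639
apply F[5]=+10.000 → step 6: x=0.030, v=0.500, θ₁=0.217, ω₁=0.117, θ₂=-0.330, ω₂=-1.987
apply F[6]=+10.000 → step 7: x=0.041, v=0.587, θ₁=0.219, ω₁=0.126, θ₂=-0.373, ω₂=-2.343
apply F[7]=+10.000 → step 8: x=0.053, v=0.676, θ₁=0.222, ω₁=0.128, θ₂=-0.424, ω₂=-2.704
apply F[8]=+10.000 → step 9: x=0.068, v=0.766, θ₁=0.224, ω₁=0.121, θ₂=-0.482, ω₂=-3.070
apply F[9]=+10.000 → step 10: x=0.084, v=0.857, θ₁=0.226, ω₁=0.100, θ₂=-0.547, ω₂=-3.438
apply F[10]=+10.000 → step 11: x=0.102, v=0.951, θ₁=0.228, ω₁=0.064, θ₂=-0.619, ω₂=-3.808
apply F[11]=+10.000 → step 12: x=0.122, v=1.046, θ₁=0.229, ω₁=0.009, θ₂=-0.699, ω₂=-4.179
apply F[12]=+10.000 → step 13: x=0.144, v=1.143, θ₁=0.228, ω₁=-0.067, θ₂=-0.786, ω₂=-4.551
apply F[13]=+10.000 → step 14: x=0.168, v=1.241, θ₁=0.226, ω₁=-0.169, θ₂=-0.881, ω₂=-4.925
apply F[14]=+10.000 → step 15: x=0.194, v=1.340, θ₁=0.221, ω₁=-0.298, θ₂=-0.983, ω₂=-5.306
apply F[15]=+10.000 → step 16: x=0.221, v=1.440, θ₁=0.214, ω₁=-0.458, θ₂=-1.093, ω₂=-5.695
apply F[16]=+10.000 → step 17: x=0.251, v=1.541, θ₁=0.203, ω₁=-0.653, θ₂=-1.211, ω₂=-6.097
apply F[17]=+10.000 → step 18: x=0.283, v=1.643, θ₁=0.187, ω₁=-0.885, θ₂=-1.337, ω₂=-6.517
apply F[18]=+10.000 → step 19: x=0.317, v=1.746, θ₁=0.167, ω₁=-1.158, θ₂=-1.472, ω₂=-6.958
apply F[19]=+10.000 → step 20: x=0.353, v=1.850, θ₁=0.141, ω₁=-1.477, θ₂=-1.616, ω₂=-7.423
apply F[20]=+10.000 → step 21: x=0.391, v=1.956, θ₁=0.108, ω₁=-1.843, θ₂=-1.769, ω₂=-7.912
apply F[21]=+10.000 → step 22: x=0.431, v=2.066, θ₁=0.067, ω₁=-2.258, θ₂=-1.932, ω₂=-8.422
apply F[22]=+10.000 → step 23: x=0.474, v=2.182, θ₁=0.017, ω₁=-2.722, θ₂=-2.106, ω₂=-8.941
apply F[23]=+10.000 → step 24: x=0.518, v=2.306, θ₁=-0.043, ω₁=-3.229, θ₂=-2.290, ω₂=-9.449
apply F[24]=+10.000 → step 25: x=0.566, v=2.440, θ₁=-0.112, ω₁=-3.764, θ₂=-2.484, ω₂=-9.914
apply F[25]=+10.000 → step 26: x=0.616, v=2.583, θ₁=-0.193, ω₁=-4.308, θ₂=-2.686, ω₂=-10.296
apply F[26]=+10.000 → step 27: x=0.669, v=2.732, θ₁=-0.285, ω₁=-4.829, θ₂=-2.895, ω₂=-10.557
|θ₁| = 0.285 > 0.250 first at step 27.

Answer: 27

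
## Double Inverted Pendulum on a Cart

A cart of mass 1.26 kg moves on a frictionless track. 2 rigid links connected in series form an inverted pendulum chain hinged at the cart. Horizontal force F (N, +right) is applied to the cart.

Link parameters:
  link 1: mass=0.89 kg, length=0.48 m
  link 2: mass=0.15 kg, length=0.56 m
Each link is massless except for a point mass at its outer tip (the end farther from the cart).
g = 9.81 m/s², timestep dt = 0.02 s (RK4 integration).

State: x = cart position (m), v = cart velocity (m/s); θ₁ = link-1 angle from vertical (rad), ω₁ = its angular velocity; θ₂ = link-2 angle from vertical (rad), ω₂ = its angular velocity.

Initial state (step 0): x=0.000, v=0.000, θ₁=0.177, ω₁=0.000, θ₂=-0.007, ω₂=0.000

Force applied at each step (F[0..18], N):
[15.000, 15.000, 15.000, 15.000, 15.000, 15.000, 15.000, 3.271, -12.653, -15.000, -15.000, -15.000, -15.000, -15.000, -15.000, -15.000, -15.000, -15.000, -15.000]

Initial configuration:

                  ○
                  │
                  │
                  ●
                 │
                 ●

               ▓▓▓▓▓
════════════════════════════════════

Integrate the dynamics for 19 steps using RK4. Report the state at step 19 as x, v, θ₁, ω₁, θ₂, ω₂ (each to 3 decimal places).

apply F[0]=+15.000 → step 1: x=0.002, v=0.205, θ₁=0.174, ω₁=-0.335, θ₂=-0.008, ω₂=-0.086
apply F[1]=+15.000 → step 2: x=0.008, v=0.412, θ₁=0.164, ω₁=-0.677, θ₂=-0.010, ω₂=-0.169
apply F[2]=+15.000 → step 3: x=0.019, v=0.622, θ₁=0.146, ω₁=-1.034, θ₂=-0.015, ω₂=-0.246
apply F[3]=+15.000 → step 4: x=0.033, v=0.837, θ₁=0.122, ω₁=-1.412, θ₂=-0.020, ω₂=-0.311
apply F[4]=+15.000 → step 5: x=0.052, v=1.058, θ₁=0.090, ω₁=-1.818, θ₂=-0.027, ω₂=-0.364
apply F[5]=+15.000 → step 6: x=0.076, v=1.287, θ₁=0.049, ω₁=-2.257, θ₂=-0.035, ω₂=-0.400
apply F[6]=+15.000 → step 7: x=0.104, v=1.522, θ₁=-0.001, ω₁=-2.733, θ₂=-0.043, ω₂=-0.419
apply F[7]=+3.271 → step 8: x=0.135, v=1.576, θ₁=-0.057, ω₁=-2.858, θ₂=-0.051, ω₂=-0.424
apply F[8]=-12.653 → step 9: x=0.164, v=1.385, θ₁=-0.110, ω₁=-2.498, θ₂=-0.060, ω₂=-0.415
apply F[9]=-15.000 → step 10: x=0.190, v=1.166, θ₁=-0.156, ω₁=-2.104, θ₂=-0.068, ω₂=-0.390
apply F[10]=-15.000 → step 11: x=0.211, v=0.956, θ₁=-0.195, ω₁=-1.752, θ₂=-0.075, ω₂=-0.347
apply F[11]=-15.000 → step 12: x=0.228, v=0.754, θ₁=-0.226, ω₁=-1.436, θ₂=-0.082, ω₂=-0.290
apply F[12]=-15.000 → step 13: x=0.241, v=0.559, θ₁=-0.252, ω₁=-1.150, θ₂=-0.087, ω₂=-0.219
apply F[13]=-15.000 → step 14: x=0.250, v=0.370, θ₁=-0.273, ω₁=-0.889, θ₂=-0.090, ω₂=-0.136
apply F[14]=-15.000 → step 15: x=0.256, v=0.185, θ₁=-0.288, ω₁=-0.647, θ₂=-0.092, ω₂=-0.045
apply F[15]=-15.000 → step 16: x=0.258, v=0.003, θ₁=-0.298, ω₁=-0.419, θ₂=-0.092, ω₂=0.053
apply F[16]=-15.000 → step 17: x=0.256, v=-0.176, θ₁=-0.305, ω₁=-0.200, θ₂=-0.090, ω₂=0.157
apply F[17]=-15.000 → step 18: x=0.251, v=-0.355, θ₁=-0.307, ω₁=0.014, θ₂=-0.086, ω₂=0.265
apply F[18]=-15.000 → step 19: x=0.242, v=-0.534, θ₁=-0.304, ω₁=0.229, θ₂=-0.079, ω₂=0.375

Answer: x=0.242, v=-0.534, θ₁=-0.304, ω₁=0.229, θ₂=-0.079, ω₂=0.375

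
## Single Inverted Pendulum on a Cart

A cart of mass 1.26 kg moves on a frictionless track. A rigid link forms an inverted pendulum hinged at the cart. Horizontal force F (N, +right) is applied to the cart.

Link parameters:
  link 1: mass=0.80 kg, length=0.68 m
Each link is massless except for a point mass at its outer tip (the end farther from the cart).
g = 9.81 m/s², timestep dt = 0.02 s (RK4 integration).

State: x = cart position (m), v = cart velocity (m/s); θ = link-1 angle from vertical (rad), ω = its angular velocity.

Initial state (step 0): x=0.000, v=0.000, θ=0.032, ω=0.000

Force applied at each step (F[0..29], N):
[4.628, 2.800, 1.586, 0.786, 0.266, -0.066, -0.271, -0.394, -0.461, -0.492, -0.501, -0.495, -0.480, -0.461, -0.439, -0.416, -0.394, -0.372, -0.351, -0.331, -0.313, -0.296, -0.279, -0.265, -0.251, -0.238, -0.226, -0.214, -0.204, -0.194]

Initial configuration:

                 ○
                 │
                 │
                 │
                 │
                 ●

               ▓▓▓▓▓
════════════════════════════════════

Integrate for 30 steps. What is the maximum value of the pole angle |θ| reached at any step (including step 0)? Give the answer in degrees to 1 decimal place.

Answer: 1.8°

Derivation:
apply F[0]=+4.628 → step 1: x=0.001, v=0.069, θ=0.031, ω=-0.093
apply F[1]=+2.800 → step 2: x=0.002, v=0.110, θ=0.029, ω=-0.144
apply F[2]=+1.586 → step 3: x=0.005, v=0.132, θ=0.026, ω=-0.168
apply F[3]=+0.786 → step 4: x=0.008, v=0.141, θ=0.022, ω=-0.175
apply F[4]=+0.266 → step 5: x=0.010, v=0.143, θ=0.019, ω=-0.172
apply F[5]=-0.066 → step 6: x=0.013, v=0.140, θ=0.015, ω=-0.162
apply F[6]=-0.271 → step 7: x=0.016, v=0.134, θ=0.012, ω=-0.150
apply F[7]=-0.394 → step 8: x=0.019, v=0.126, θ=0.009, ω=-0.135
apply F[8]=-0.461 → step 9: x=0.021, v=0.118, θ=0.007, ω=-0.121
apply F[9]=-0.492 → step 10: x=0.023, v=0.110, θ=0.005, ω=-0.107
apply F[10]=-0.501 → step 11: x=0.025, v=0.101, θ=0.003, ω=-0.093
apply F[11]=-0.495 → step 12: x=0.027, v=0.093, θ=0.001, ω=-0.081
apply F[12]=-0.480 → step 13: x=0.029, v=0.085, θ=-0.001, ω=-0.070
apply F[13]=-0.461 → step 14: x=0.031, v=0.078, θ=-0.002, ω=-0.060
apply F[14]=-0.439 → step 15: x=0.032, v=0.072, θ=-0.003, ω=-0.051
apply F[15]=-0.416 → step 16: x=0.034, v=0.066, θ=-0.004, ω=-0.043
apply F[16]=-0.394 → step 17: x=0.035, v=0.060, θ=-0.005, ω=-0.036
apply F[17]=-0.372 → step 18: x=0.036, v=0.055, θ=-0.005, ω=-0.029
apply F[18]=-0.351 → step 19: x=0.037, v=0.050, θ=-0.006, ω=-0.024
apply F[19]=-0.331 → step 20: x=0.038, v=0.045, θ=-0.006, ω=-0.019
apply F[20]=-0.313 → step 21: x=0.039, v=0.041, θ=-0.007, ω=-0.015
apply F[21]=-0.296 → step 22: x=0.040, v=0.037, θ=-0.007, ω=-0.011
apply F[22]=-0.279 → step 23: x=0.040, v=0.034, θ=-0.007, ω=-0.008
apply F[23]=-0.265 → step 24: x=0.041, v=0.030, θ=-0.007, ω=-0.005
apply F[24]=-0.251 → step 25: x=0.042, v=0.027, θ=-0.007, ω=-0.003
apply F[25]=-0.238 → step 26: x=0.042, v=0.024, θ=-0.007, ω=-0.001
apply F[26]=-0.226 → step 27: x=0.043, v=0.022, θ=-0.007, ω=0.001
apply F[27]=-0.214 → step 28: x=0.043, v=0.019, θ=-0.007, ω=0.002
apply F[28]=-0.204 → step 29: x=0.043, v=0.017, θ=-0.007, ω=0.004
apply F[29]=-0.194 → step 30: x=0.044, v=0.015, θ=-0.007, ω=0.005
Max |angle| over trajectory = 0.032 rad = 1.8°.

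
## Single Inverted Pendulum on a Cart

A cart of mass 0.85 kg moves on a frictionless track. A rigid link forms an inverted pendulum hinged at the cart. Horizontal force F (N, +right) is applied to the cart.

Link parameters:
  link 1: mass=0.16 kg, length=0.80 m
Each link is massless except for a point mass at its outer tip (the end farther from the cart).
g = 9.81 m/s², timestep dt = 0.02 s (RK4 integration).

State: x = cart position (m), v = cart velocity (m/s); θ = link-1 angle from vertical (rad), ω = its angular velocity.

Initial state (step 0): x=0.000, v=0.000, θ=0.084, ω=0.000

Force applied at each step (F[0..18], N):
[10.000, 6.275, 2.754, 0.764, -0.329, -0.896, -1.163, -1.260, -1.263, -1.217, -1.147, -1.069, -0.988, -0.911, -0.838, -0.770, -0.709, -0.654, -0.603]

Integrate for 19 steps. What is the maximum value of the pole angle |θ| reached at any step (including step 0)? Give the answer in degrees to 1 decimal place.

apply F[0]=+10.000 → step 1: x=0.002, v=0.232, θ=0.081, ω=-0.269
apply F[1]=+6.275 → step 2: x=0.008, v=0.377, θ=0.074, ω=-0.430
apply F[2]=+2.754 → step 3: x=0.017, v=0.439, θ=0.065, ω=-0.490
apply F[3]=+0.764 → step 4: x=0.025, v=0.455, θ=0.055, ω=-0.495
apply F[4]=-0.329 → step 5: x=0.034, v=0.445, θ=0.046, ω=-0.471
apply F[5]=-0.896 → step 6: x=0.043, v=0.422, θ=0.037, ω=-0.433
apply F[6]=-1.163 → step 7: x=0.051, v=0.394, θ=0.028, ω=-0.389
apply F[7]=-1.260 → step 8: x=0.059, v=0.363, θ=0.021, ω=-0.345
apply F[8]=-1.263 → step 9: x=0.066, v=0.333, θ=0.015, ω=-0.302
apply F[9]=-1.217 → step 10: x=0.072, v=0.304, θ=0.009, ω=-0.263
apply F[10]=-1.147 → step 11: x=0.078, v=0.277, θ=0.004, ω=-0.228
apply F[11]=-1.069 → step 12: x=0.083, v=0.252, θ=-0.000, ω=-0.196
apply F[12]=-0.988 → step 13: x=0.088, v=0.228, θ=-0.004, ω=-0.167
apply F[13]=-0.911 → step 14: x=0.092, v=0.207, θ=-0.007, ω=-0.142
apply F[14]=-0.838 → step 15: x=0.096, v=0.188, θ=-0.010, ω=-0.120
apply F[15]=-0.770 → step 16: x=0.100, v=0.170, θ=-0.012, ω=-0.100
apply F[16]=-0.709 → step 17: x=0.103, v=0.154, θ=-0.014, ω=-0.083
apply F[17]=-0.654 → step 18: x=0.106, v=0.139, θ=-0.015, ω=-0.068
apply F[18]=-0.603 → step 19: x=0.109, v=0.125, θ=-0.016, ω=-0.055
Max |angle| over trajectory = 0.084 rad = 4.8°.

Answer: 4.8°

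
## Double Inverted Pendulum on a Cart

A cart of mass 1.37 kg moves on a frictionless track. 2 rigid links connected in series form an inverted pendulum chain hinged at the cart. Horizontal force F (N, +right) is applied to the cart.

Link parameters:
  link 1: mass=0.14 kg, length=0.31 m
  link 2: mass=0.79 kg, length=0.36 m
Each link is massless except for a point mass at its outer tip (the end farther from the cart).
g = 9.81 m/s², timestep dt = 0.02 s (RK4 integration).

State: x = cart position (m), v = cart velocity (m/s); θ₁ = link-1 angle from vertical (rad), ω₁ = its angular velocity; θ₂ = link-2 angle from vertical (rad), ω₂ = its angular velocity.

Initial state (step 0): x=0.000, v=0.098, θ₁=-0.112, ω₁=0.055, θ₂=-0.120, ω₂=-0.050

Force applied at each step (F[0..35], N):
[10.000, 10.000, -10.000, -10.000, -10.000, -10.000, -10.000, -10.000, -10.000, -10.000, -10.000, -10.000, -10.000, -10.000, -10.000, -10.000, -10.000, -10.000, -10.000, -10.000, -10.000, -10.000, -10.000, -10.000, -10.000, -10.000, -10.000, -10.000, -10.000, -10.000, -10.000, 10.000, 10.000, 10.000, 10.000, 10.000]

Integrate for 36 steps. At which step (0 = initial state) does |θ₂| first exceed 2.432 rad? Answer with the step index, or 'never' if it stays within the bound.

Answer: never

Derivation:
apply F[0]=+10.000 → step 1: x=0.004, v=0.258, θ₁=-0.116, ω₁=-0.504, θ₂=-0.121, ω₂=-0.074
apply F[1]=+10.000 → step 2: x=0.010, v=0.418, θ₁=-0.132, ω₁=-1.100, θ₂=-0.123, ω₂=-0.069
apply F[2]=-10.000 → step 3: x=0.017, v=0.292, θ₁=-0.152, ω₁=-0.859, θ₂=-0.124, ω₂=0.004
apply F[3]=-10.000 → step 4: x=0.022, v=0.168, θ₁=-0.167, ω₁=-0.705, θ₂=-0.122, ω₂=0.145
apply F[4]=-10.000 → step 5: x=0.024, v=0.047, θ₁=-0.181, ω₁=-0.632, θ₂=-0.117, ω₂=0.352
apply F[5]=-10.000 → step 6: x=0.024, v=-0.074, θ₁=-0.193, ω₁=-0.643, θ₂=-0.108, ω₂=0.631
apply F[6]=-10.000 → step 7: x=0.021, v=-0.193, θ₁=-0.207, ω₁=-0.747, θ₂=-0.092, ω₂=0.994
apply F[7]=-10.000 → step 8: x=0.016, v=-0.312, θ₁=-0.224, ω₁=-0.949, θ₂=-0.067, ω₂=1.451
apply F[8]=-10.000 → step 9: x=0.009, v=-0.433, θ₁=-0.245, ω₁=-1.236, θ₂=-0.033, ω₂=1.996
apply F[9]=-10.000 → step 10: x=-0.001, v=-0.555, θ₁=-0.273, ω₁=-1.560, θ₂=0.013, ω₂=2.594
apply F[10]=-10.000 → step 11: x=-0.014, v=-0.682, θ₁=-0.308, ω₁=-1.845, θ₂=0.071, ω₂=3.184
apply F[11]=-10.000 → step 12: x=-0.028, v=-0.813, θ₁=-0.347, ω₁=-2.028, θ₂=0.140, ω₂=3.718
apply F[12]=-10.000 → step 13: x=-0.046, v=-0.947, θ₁=-0.388, ω₁=-2.084, θ₂=0.219, ω₂=4.185
apply F[13]=-10.000 → step 14: x=-0.066, v=-1.083, θ₁=-0.429, ω₁=-2.016, θ₂=0.307, ω₂=4.601
apply F[14]=-10.000 → step 15: x=-0.089, v=-1.221, θ₁=-0.468, ω₁=-1.833, θ₂=0.403, ω₂=4.992
apply F[15]=-10.000 → step 16: x=-0.115, v=-1.358, θ₁=-0.502, ω₁=-1.534, θ₂=0.507, ω₂=5.384
apply F[16]=-10.000 → step 17: x=-0.144, v=-1.496, θ₁=-0.528, ω₁=-1.111, θ₂=0.618, ω₂=5.799
apply F[17]=-10.000 → step 18: x=-0.175, v=-1.633, θ₁=-0.545, ω₁=-0.540, θ₂=0.739, ω₂=6.255
apply F[18]=-10.000 → step 19: x=-0.209, v=-1.768, θ₁=-0.549, ω₁=0.210, θ₂=0.869, ω₂=6.769
apply F[19]=-10.000 → step 20: x=-0.246, v=-1.903, θ₁=-0.535, ω₁=1.183, θ₂=1.010, ω₂=7.349
apply F[20]=-10.000 → step 21: x=-0.285, v=-2.038, θ₁=-0.500, ω₁=2.425, θ₂=1.163, ω₂=7.987
apply F[21]=-10.000 → step 22: x=-0.327, v=-2.173, θ₁=-0.436, ω₁=3.969, θ₂=1.330, ω₂=8.642
apply F[22]=-10.000 → step 23: x=-0.372, v=-2.310, θ₁=-0.339, ω₁=5.803, θ₂=1.509, ω₂=9.211
apply F[23]=-10.000 → step 24: x=-0.420, v=-2.453, θ₁=-0.203, ω₁=7.818, θ₂=1.696, ω₂=9.499
apply F[24]=-10.000 → step 25: x=-0.470, v=-2.600, θ₁=-0.026, ω₁=9.779, θ₂=1.885, ω₂=9.234
apply F[25]=-10.000 → step 26: x=-0.524, v=-2.742, θ₁=0.186, ω₁=11.395, θ₂=2.060, ω₂=8.182
apply F[26]=-10.000 → step 27: x=-0.580, v=-2.866, θ₁=0.426, ω₁=12.518, θ₂=2.207, ω₂=6.315
apply F[27]=-10.000 → step 28: x=-0.638, v=-2.963, θ₁=0.684, ω₁=13.304, θ₂=2.309, ω₂=3.810
apply F[28]=-10.000 → step 29: x=-0.698, v=-3.028, θ₁=0.959, ω₁=14.202, θ₂=2.356, ω₂=0.801
apply F[29]=-10.000 → step 30: x=-0.759, v=-3.040, θ₁=1.259, ω₁=16.060, θ₂=2.336, ω₂=-3.028
apply F[30]=-10.000 → step 31: x=-0.819, v=-2.834, θ₁=1.623, ω₁=21.704, θ₂=2.217, ω₂=-9.827
apply F[31]=+10.000 → step 32: x=-0.857, v=-0.586, θ₁=2.203, ω₁=29.419, θ₂=1.898, ω₂=-14.261
apply F[32]=+10.000 → step 33: x=-0.858, v=0.237, θ₁=2.683, ω₁=20.624, θ₂=1.763, ω₂=-1.236
apply F[33]=+10.000 → step 34: x=-0.850, v=0.467, θ₁=3.066, ω₁=17.975, θ₂=1.815, ω₂=6.083
apply F[34]=+10.000 → step 35: x=-0.840, v=0.594, θ₁=3.401, ω₁=15.334, θ₂=1.998, ω₂=11.926
apply F[35]=+10.000 → step 36: x=-0.827, v=0.680, θ₁=3.666, ω₁=10.731, θ₂=2.281, ω₂=16.157
max |θ₂| = 2.356 ≤ 2.432 over all 37 states.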